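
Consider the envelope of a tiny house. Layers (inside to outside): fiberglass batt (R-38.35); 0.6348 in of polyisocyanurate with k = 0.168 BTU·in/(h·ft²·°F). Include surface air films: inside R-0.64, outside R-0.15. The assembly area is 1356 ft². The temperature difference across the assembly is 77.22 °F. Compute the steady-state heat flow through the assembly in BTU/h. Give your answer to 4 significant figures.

0.6348/0.168 = 3.7786
R_total = 0.64 + 38.35 + 3.7786 + 0.15 = 42.919 ft²·°F·h/BTU
Q = A·ΔT/R = 1356 × 77.22 / 42.919 = 2439.7 BTU/h

2440 BTU/h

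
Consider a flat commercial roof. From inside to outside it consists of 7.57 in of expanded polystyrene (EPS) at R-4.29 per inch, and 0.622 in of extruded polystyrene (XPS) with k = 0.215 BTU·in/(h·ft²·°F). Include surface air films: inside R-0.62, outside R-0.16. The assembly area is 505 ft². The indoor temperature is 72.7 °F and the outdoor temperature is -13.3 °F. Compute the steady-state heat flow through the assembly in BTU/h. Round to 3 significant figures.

1200 BTU/h

7.57 × 4.29 = 32.48
0.622/0.215 = 2.893
R_total = 0.62 + 32.48 + 2.893 + 0.16 = 36.15 ft²·°F·h/BTU
Q = A·ΔT/R = 505 × (72.7 − (-13.3)) / 36.15 = 1201 BTU/h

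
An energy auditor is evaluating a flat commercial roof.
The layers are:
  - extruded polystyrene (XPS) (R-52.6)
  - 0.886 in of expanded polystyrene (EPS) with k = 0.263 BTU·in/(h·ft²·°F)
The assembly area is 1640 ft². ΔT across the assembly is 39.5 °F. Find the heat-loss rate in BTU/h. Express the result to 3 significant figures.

1160 BTU/h

0.886/0.263 = 3.369
R_total = 52.6 + 3.369 = 55.97 ft²·°F·h/BTU
Q = A·ΔT/R = 1640 × 39.5 / 55.97 = 1157 BTU/h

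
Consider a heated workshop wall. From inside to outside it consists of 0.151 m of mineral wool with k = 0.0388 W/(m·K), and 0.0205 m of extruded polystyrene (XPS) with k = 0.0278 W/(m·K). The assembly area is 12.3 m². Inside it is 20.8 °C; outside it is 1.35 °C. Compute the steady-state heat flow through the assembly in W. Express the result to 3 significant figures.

0.151/0.0388 = 3.892
0.0205/0.0278 = 0.7374
R_total = 3.892 + 0.7374 = 4.629 m²·K/W
Q = A·ΔT/R = 12.3 × (20.8 − 1.35) / 4.629 = 51.68 W

51.7 W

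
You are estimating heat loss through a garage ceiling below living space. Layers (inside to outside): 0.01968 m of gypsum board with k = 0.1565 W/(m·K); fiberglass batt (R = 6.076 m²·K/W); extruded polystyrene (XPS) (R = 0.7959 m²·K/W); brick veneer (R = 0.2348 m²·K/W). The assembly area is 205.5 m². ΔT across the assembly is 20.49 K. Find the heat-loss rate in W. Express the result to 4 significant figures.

582.2 W

0.01968/0.1565 = 0.12575
R_total = 0.12575 + 6.076 + 0.7959 + 0.2348 = 7.2325 m²·K/W
Q = A·ΔT/R = 205.5 × 20.49 / 7.2325 = 582.19 W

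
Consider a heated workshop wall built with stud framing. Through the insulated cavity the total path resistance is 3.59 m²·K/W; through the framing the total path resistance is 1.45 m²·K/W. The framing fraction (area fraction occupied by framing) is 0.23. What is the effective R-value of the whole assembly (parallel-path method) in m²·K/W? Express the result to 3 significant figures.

U_eff = 0.77/3.59 + 0.23/1.45 = 0.2145 + 0.1586 = 0.3731
R_eff = 1/U_eff = 2.68 m²·K/W

2.68 m²·K/W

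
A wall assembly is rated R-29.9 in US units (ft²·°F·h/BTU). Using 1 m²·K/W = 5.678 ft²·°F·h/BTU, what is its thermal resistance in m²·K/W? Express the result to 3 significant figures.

5.27 m²·K/W

R_SI = 29.9/5.678 = 5.266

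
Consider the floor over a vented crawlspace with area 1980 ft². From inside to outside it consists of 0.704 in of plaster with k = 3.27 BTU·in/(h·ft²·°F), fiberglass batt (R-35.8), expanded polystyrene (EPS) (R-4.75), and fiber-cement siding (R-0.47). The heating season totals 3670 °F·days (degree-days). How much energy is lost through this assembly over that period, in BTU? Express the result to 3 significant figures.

4230000 BTU

0.704/3.27 = 0.2153
R_total = 0.2153 + 35.8 + 4.75 + 0.47 = 41.24 ft²·°F·h/BTU
E = A × HDD × 24 / R = 1980 × 3670 × 24 / 41.24 = 4229000 BTU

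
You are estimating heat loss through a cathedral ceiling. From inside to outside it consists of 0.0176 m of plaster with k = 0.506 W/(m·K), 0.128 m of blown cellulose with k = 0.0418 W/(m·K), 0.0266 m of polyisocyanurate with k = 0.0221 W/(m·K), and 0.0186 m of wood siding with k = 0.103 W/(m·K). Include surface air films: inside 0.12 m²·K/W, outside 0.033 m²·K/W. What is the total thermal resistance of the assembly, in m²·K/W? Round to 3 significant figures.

0.0176/0.506 = 0.03478
0.128/0.0418 = 3.062
0.0266/0.0221 = 1.204
0.0186/0.103 = 0.1806
R_total = 0.12 + 0.03478 + 3.062 + 1.204 + 0.1806 + 0.033 = 4.634 m²·K/W

4.63 m²·K/W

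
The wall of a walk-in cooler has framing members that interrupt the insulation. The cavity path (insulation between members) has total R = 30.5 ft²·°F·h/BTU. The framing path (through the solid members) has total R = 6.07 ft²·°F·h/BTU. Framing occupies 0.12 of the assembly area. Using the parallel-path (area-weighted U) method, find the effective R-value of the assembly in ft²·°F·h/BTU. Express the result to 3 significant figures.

20.6 ft²·°F·h/BTU

U_eff = 0.88/30.5 + 0.12/6.07 = 0.02885 + 0.01977 = 0.04862
R_eff = 1/U_eff = 20.57 ft²·°F·h/BTU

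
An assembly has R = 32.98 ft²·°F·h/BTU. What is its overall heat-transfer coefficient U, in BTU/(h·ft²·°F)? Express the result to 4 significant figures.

U = 1/R = 1/32.98 = 0.030321

0.03032 BTU/(h·ft²·°F)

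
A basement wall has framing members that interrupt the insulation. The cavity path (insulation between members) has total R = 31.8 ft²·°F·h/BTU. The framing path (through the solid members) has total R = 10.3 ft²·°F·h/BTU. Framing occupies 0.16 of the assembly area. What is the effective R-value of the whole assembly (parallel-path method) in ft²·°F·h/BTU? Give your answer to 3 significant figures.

U_eff = 0.84/31.8 + 0.16/10.3 = 0.02642 + 0.01553 = 0.04195
R_eff = 1/U_eff = 23.84 ft²·°F·h/BTU

23.8 ft²·°F·h/BTU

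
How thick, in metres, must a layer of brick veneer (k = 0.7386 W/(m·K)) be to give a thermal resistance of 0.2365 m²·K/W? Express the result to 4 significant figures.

0.1747 m

L = R·k = 0.2365 × 0.7386 = 0.17468 m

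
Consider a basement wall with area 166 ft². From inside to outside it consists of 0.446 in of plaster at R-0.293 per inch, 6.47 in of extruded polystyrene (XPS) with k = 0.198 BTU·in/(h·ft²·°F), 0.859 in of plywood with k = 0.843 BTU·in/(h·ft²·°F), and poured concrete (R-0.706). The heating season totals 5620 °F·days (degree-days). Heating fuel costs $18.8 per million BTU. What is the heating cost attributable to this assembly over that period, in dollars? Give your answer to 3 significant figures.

0.446 × 0.293 = 0.1307
6.47/0.198 = 32.68
0.859/0.843 = 1.019
R_total = 0.1307 + 32.68 + 1.019 + 0.706 = 34.53 ft²·°F·h/BTU
E = A × HDD × 24 / R = 166 × 5620 × 24 / 34.53 = 648400 BTU
Cost = 648400/10⁶ × 18.8 = $12.19

12.2 dollars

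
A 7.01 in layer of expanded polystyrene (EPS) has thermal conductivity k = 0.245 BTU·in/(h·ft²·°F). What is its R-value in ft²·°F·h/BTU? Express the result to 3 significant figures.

R = L/k = 7.01/0.245 = 28.61 ft²·°F·h/BTU

28.6 ft²·°F·h/BTU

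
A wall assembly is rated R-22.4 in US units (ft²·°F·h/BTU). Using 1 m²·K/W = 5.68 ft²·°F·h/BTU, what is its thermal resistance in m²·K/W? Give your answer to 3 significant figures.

3.94 m²·K/W

R_SI = 22.4/5.68 = 3.944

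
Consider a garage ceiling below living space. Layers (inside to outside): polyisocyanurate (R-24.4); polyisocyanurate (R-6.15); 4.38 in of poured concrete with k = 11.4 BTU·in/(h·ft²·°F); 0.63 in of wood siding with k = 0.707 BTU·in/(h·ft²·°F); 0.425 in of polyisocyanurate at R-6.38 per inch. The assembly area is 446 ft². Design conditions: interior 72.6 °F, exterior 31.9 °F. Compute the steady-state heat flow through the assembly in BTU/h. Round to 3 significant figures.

526 BTU/h

4.38/11.4 = 0.3842
0.63/0.707 = 0.8911
0.425 × 6.38 = 2.712
R_total = 24.4 + 6.15 + 0.3842 + 0.8911 + 2.712 = 34.54 ft²·°F·h/BTU
Q = A·ΔT/R = 446 × (72.6 − 31.9) / 34.54 = 525.6 BTU/h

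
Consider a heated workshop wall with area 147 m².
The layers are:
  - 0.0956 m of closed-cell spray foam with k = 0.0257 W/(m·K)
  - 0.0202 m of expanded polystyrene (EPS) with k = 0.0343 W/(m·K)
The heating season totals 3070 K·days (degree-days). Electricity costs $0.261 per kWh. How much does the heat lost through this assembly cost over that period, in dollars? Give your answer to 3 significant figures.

656 dollars

0.0956/0.0257 = 3.72
0.0202/0.0343 = 0.5889
R_total = 3.72 + 0.5889 = 4.309 m²·K/W
E = A × HDD × 24 / R / 1000 = 147 × 3070 × 24 / 4.309 / 1000 = 2514 kWh
Cost = 2514 × 0.261 = $656.1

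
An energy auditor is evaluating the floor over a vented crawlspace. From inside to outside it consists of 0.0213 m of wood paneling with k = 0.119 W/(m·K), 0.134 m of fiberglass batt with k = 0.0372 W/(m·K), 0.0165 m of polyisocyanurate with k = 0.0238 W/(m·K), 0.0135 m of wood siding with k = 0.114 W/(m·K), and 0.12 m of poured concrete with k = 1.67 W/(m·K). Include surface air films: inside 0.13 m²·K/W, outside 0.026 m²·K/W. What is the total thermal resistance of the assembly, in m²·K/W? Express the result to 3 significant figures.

0.0213/0.119 = 0.179
0.134/0.0372 = 3.602
0.0165/0.0238 = 0.6933
0.0135/0.114 = 0.1184
0.12/1.67 = 0.07186
R_total = 0.13 + 0.179 + 3.602 + 0.6933 + 0.1184 + 0.07186 + 0.026 = 4.821 m²·K/W

4.82 m²·K/W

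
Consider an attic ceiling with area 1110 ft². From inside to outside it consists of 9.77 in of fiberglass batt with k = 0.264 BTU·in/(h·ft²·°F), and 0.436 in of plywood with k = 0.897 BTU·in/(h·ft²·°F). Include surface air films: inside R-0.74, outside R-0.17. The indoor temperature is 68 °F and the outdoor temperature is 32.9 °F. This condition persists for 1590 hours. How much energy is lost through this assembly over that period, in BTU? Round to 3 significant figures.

9.77/0.264 = 37.01
0.436/0.897 = 0.4861
R_total = 0.74 + 37.01 + 0.4861 + 0.17 = 38.4 ft²·°F·h/BTU
Q = 1110 × (68 − 32.9) / 38.4 = 1015 BTU/h
E = 1015 × 1590 = 1613000 BTU

1610000 BTU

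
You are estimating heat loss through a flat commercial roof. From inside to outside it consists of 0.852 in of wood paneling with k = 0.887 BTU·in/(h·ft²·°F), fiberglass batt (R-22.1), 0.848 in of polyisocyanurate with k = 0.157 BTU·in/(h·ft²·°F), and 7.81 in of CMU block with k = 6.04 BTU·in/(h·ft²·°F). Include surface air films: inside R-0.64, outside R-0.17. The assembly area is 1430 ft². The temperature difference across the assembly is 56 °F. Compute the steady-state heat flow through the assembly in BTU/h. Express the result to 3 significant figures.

0.852/0.887 = 0.9605
0.848/0.157 = 5.401
7.81/6.04 = 1.293
R_total = 0.64 + 0.9605 + 22.1 + 5.401 + 1.293 + 0.17 = 30.56 ft²·°F·h/BTU
Q = A·ΔT/R = 1430 × 56 / 30.56 = 2620 BTU/h

2620 BTU/h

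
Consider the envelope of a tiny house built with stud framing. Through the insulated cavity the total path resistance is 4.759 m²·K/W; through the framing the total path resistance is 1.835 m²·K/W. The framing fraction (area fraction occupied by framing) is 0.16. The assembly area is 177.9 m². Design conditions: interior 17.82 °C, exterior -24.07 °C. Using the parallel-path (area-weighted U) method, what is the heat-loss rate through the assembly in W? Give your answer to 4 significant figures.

1965 W

U_eff = 0.84/4.759 + 0.16/1.835 = 0.17651 + 0.087193 = 0.2637
R_eff = 1/U_eff = 3.7922 m²·K/W
Q = 177.9 × (17.82 − (-24.07)) / 3.7922 = 1965.2 W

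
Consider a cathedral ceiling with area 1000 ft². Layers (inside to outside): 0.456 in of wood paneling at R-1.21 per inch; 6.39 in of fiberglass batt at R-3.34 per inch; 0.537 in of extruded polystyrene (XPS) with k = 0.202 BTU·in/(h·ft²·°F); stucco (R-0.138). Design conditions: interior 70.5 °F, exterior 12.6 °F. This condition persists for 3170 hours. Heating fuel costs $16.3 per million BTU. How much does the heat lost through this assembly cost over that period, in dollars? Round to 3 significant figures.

121 dollars

0.456 × 1.21 = 0.5518
6.39 × 3.34 = 21.34
0.537/0.202 = 2.658
R_total = 0.5518 + 21.34 + 2.658 + 0.138 = 24.69 ft²·°F·h/BTU
Q = 1000 × (70.5 − 12.6) / 24.69 = 2345 BTU/h
E = 2345 × 3170 = 7434000 BTU
Cost = 7434000/10⁶ × 16.3 = $121.2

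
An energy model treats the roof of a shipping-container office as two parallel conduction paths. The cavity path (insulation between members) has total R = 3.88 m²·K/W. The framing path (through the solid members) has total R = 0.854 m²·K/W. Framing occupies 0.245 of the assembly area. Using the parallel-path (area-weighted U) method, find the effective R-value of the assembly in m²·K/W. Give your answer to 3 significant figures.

2.08 m²·K/W

U_eff = 0.755/3.88 + 0.245/0.854 = 0.1946 + 0.2869 = 0.4815
R_eff = 1/U_eff = 2.077 m²·K/W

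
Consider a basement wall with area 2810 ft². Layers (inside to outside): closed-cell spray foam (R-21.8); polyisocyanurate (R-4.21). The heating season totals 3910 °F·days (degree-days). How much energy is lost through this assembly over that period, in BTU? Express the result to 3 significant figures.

10100000 BTU

R_total = 21.8 + 4.21 = 26.01 ft²·°F·h/BTU
E = A × HDD × 24 / R = 2810 × 3910 × 24 / 26.01 = 10140000 BTU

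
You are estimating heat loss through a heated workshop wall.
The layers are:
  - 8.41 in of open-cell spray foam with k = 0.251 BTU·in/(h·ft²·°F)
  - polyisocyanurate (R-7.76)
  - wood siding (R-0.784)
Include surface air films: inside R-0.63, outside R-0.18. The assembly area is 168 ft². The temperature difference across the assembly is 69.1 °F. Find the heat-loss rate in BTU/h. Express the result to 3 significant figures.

271 BTU/h

8.41/0.251 = 33.51
R_total = 0.63 + 33.51 + 7.76 + 0.784 + 0.18 = 42.86 ft²·°F·h/BTU
Q = A·ΔT/R = 168 × 69.1 / 42.86 = 270.9 BTU/h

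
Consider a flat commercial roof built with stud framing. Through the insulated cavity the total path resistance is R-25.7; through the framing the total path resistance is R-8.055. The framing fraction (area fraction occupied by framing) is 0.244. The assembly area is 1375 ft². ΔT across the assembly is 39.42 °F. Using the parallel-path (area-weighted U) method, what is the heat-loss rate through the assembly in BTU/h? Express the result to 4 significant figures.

3236 BTU/h

U_eff = 0.756/25.7 + 0.244/8.055 = 0.029416 + 0.030292 = 0.059708
R_eff = 1/U_eff = 16.748 ft²·°F·h/BTU
Q = 1375 × 39.42 / 16.748 = 3236.3 BTU/h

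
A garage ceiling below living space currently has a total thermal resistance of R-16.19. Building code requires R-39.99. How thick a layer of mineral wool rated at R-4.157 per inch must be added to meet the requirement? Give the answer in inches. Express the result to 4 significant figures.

5.725 in

ΔR = 39.99 − 16.19 = 23.8 ft²·°F·h/BTU
L = ΔR / (R/in) = 23.8/4.157 = 5.7253 in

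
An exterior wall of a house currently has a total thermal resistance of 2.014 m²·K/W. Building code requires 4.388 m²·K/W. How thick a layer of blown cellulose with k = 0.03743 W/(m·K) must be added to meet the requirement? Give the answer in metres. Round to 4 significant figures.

0.08886 m

ΔR = 4.388 − 2.014 = 2.374 m²·K/W
L = ΔR × k = 2.374 × 0.03743 = 0.088859 m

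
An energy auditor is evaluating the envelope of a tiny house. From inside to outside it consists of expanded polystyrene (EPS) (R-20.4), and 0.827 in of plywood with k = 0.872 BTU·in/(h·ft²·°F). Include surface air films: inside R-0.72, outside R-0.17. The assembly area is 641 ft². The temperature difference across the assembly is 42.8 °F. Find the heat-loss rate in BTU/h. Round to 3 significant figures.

1230 BTU/h

0.827/0.872 = 0.9484
R_total = 0.72 + 20.4 + 0.9484 + 0.17 = 22.24 ft²·°F·h/BTU
Q = A·ΔT/R = 641 × 42.8 / 22.24 = 1234 BTU/h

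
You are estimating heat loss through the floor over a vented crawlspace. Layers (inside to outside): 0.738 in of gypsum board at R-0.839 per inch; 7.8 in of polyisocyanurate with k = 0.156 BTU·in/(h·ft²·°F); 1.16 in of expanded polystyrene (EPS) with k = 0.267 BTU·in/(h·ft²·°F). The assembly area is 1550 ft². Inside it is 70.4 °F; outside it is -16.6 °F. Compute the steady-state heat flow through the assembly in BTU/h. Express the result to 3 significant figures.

2450 BTU/h

0.738 × 0.839 = 0.6192
7.8/0.156 = 50
1.16/0.267 = 4.345
R_total = 0.6192 + 50 + 4.345 = 54.96 ft²·°F·h/BTU
Q = A·ΔT/R = 1550 × (70.4 − (-16.6)) / 54.96 = 2453 BTU/h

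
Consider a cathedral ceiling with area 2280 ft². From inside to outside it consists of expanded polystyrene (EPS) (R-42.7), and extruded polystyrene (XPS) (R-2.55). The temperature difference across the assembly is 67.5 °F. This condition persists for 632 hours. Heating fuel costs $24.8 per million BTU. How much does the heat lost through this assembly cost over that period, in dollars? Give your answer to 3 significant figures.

53.3 dollars

R_total = 42.7 + 2.55 = 45.25 ft²·°F·h/BTU
Q = 2280 × 67.5 / 45.25 = 3401 BTU/h
E = 3401 × 632 = 2149000 BTU
Cost = 2149000/10⁶ × 24.8 = $53.31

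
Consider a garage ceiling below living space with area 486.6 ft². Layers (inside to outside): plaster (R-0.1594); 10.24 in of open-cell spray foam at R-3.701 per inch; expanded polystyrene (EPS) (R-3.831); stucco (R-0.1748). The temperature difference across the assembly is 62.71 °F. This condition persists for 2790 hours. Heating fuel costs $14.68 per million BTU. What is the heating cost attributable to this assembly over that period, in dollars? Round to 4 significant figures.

10.24 × 3.701 = 37.898
R_total = 0.1594 + 37.898 + 3.831 + 0.1748 = 42.063 ft²·°F·h/BTU
Q = 486.6 × 62.71 / 42.063 = 725.44 BTU/h
E = 725.44 × 2790 = 2024000 BTU
Cost = 2024000/10⁶ × 14.68 = $29.712

29.71 dollars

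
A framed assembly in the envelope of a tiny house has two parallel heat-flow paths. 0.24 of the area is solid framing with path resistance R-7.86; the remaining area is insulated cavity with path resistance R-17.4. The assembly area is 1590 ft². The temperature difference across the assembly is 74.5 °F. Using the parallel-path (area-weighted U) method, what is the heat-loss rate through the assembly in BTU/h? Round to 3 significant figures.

U_eff = 0.76/17.4 + 0.24/7.86 = 0.04368 + 0.03053 = 0.07421
R_eff = 1/U_eff = 13.47 ft²·°F·h/BTU
Q = 1590 × 74.5 / 13.47 = 8791 BTU/h

8790 BTU/h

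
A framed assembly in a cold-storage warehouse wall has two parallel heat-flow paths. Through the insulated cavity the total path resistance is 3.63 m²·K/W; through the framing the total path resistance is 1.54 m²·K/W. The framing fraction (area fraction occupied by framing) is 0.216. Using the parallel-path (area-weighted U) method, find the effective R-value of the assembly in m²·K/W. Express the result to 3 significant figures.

2.81 m²·K/W

U_eff = 0.784/3.63 + 0.216/1.54 = 0.216 + 0.1403 = 0.3562
R_eff = 1/U_eff = 2.807 m²·K/W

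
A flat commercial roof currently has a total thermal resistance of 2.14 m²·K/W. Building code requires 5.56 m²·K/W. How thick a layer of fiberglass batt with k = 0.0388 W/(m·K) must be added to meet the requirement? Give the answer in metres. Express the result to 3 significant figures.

ΔR = 5.56 − 2.14 = 3.42 m²·K/W
L = ΔR × k = 3.42 × 0.0388 = 0.1327 m

0.133 m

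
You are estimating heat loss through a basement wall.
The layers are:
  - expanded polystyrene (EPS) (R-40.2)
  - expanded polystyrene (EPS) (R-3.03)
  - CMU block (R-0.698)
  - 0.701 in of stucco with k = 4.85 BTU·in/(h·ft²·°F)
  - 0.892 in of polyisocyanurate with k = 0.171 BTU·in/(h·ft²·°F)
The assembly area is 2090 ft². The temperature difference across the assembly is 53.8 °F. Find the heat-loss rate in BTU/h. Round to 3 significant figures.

2280 BTU/h

0.701/4.85 = 0.1445
0.892/0.171 = 5.216
R_total = 40.2 + 3.03 + 0.698 + 0.1445 + 5.216 = 49.29 ft²·°F·h/BTU
Q = A·ΔT/R = 2090 × 53.8 / 49.29 = 2281 BTU/h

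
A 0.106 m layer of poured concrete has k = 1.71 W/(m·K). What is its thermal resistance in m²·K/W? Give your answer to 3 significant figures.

0.0620 m²·K/W

R = L/k = 0.106/1.71 = 0.06199 m²·K/W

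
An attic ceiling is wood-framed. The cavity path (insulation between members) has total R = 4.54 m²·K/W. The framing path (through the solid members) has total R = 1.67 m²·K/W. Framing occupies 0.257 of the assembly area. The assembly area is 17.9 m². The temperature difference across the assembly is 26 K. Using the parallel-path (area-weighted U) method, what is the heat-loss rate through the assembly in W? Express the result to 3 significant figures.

148 W

U_eff = 0.743/4.54 + 0.257/1.67 = 0.1637 + 0.1539 = 0.3175
R_eff = 1/U_eff = 3.149 m²·K/W
Q = 17.9 × 26 / 3.149 = 147.8 W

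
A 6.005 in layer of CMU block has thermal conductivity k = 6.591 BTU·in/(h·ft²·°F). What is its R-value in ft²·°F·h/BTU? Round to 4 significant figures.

0.9111 ft²·°F·h/BTU

R = L/k = 6.005/6.591 = 0.91109 ft²·°F·h/BTU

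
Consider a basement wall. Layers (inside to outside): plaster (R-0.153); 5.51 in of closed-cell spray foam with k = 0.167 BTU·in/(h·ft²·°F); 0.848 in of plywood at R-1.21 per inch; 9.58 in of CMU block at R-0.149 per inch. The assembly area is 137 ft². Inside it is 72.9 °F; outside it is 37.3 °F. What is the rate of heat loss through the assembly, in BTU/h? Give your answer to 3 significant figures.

137 BTU/h

5.51/0.167 = 32.99
0.848 × 1.21 = 1.026
9.58 × 0.149 = 1.427
R_total = 0.153 + 32.99 + 1.026 + 1.427 = 35.6 ft²·°F·h/BTU
Q = A·ΔT/R = 137 × (72.9 − 37.3) / 35.6 = 137 BTU/h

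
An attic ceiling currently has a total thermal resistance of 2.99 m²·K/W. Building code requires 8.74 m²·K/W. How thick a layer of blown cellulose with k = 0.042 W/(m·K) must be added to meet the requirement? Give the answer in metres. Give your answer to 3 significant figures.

0.242 m

ΔR = 8.74 − 2.99 = 5.75 m²·K/W
L = ΔR × k = 5.75 × 0.042 = 0.2415 m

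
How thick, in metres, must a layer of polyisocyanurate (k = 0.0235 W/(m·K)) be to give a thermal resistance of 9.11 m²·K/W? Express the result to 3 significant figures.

0.214 m

L = R·k = 9.11 × 0.0235 = 0.2141 m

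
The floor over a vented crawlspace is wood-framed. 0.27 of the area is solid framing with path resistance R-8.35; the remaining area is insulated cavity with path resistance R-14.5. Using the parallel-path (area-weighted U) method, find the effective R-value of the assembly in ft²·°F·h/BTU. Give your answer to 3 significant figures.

U_eff = 0.73/14.5 + 0.27/8.35 = 0.05034 + 0.03234 = 0.08268
R_eff = 1/U_eff = 12.09 ft²·°F·h/BTU

12.1 ft²·°F·h/BTU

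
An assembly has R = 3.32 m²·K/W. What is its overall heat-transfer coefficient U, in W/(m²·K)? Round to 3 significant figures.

0.301 W/(m²·K)

U = 1/R = 1/3.32 = 0.3012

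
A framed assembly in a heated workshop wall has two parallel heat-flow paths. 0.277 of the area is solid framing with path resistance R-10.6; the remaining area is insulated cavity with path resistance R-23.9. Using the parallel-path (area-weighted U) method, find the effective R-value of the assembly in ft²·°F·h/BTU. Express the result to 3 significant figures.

U_eff = 0.723/23.9 + 0.277/10.6 = 0.03025 + 0.02613 = 0.05638
R_eff = 1/U_eff = 17.74 ft²·°F·h/BTU

17.7 ft²·°F·h/BTU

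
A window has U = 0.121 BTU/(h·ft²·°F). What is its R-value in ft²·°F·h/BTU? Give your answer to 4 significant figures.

8.264 ft²·°F·h/BTU

R = 1/U = 1/0.121 = 8.2645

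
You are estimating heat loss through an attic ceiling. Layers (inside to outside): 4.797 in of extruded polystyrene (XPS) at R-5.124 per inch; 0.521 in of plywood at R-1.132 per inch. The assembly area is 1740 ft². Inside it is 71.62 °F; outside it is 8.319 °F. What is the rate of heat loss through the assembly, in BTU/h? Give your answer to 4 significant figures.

4.797 × 5.124 = 24.58
0.521 × 1.132 = 0.58977
R_total = 24.58 + 0.58977 = 25.17 ft²·°F·h/BTU
Q = A·ΔT/R = 1740 × (71.62 − 8.319) / 25.17 = 4376.1 BTU/h

4376 BTU/h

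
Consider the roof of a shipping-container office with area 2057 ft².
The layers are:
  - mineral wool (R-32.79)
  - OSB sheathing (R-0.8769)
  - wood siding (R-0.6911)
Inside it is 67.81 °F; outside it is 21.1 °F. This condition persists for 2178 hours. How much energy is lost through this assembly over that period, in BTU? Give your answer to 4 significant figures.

R_total = 32.79 + 0.8769 + 0.6911 = 34.358 ft²·°F·h/BTU
Q = 2057 × (67.81 − 21.1) / 34.358 = 2796.5 BTU/h
E = 2796.5 × 2178 = 6090800 BTU

6091000 BTU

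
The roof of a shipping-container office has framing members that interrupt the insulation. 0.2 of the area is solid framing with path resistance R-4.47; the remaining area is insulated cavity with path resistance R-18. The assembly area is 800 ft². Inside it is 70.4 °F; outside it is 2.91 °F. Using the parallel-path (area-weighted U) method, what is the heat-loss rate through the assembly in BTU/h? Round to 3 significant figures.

4820 BTU/h

U_eff = 0.8/18 + 0.2/4.47 = 0.04444 + 0.04474 = 0.08919
R_eff = 1/U_eff = 11.21 ft²·°F·h/BTU
Q = 800 × (70.4 − 2.91) / 11.21 = 4815 BTU/h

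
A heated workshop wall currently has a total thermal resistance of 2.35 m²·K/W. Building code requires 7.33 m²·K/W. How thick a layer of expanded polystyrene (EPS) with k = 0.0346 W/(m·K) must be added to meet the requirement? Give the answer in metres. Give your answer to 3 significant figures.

0.172 m

ΔR = 7.33 − 2.35 = 4.98 m²·K/W
L = ΔR × k = 4.98 × 0.0346 = 0.1723 m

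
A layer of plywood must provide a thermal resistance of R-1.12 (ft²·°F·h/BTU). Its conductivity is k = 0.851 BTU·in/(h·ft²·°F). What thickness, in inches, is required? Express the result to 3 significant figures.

0.953 in

L = R × k = 1.12 × 0.851 = 0.9531 in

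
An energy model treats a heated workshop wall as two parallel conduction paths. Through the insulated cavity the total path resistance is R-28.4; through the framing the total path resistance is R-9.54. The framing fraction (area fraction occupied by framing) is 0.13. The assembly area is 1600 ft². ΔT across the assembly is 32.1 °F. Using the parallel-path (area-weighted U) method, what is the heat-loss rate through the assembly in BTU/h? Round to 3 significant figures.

U_eff = 0.87/28.4 + 0.13/9.54 = 0.03063 + 0.01363 = 0.04426
R_eff = 1/U_eff = 22.59 ft²·°F·h/BTU
Q = 1600 × 32.1 / 22.59 = 2273 BTU/h

2270 BTU/h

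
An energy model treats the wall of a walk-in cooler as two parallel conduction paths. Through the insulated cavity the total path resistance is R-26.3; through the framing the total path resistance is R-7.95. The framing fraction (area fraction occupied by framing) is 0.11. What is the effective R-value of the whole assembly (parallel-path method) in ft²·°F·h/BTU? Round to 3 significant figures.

21.0 ft²·°F·h/BTU

U_eff = 0.89/26.3 + 0.11/7.95 = 0.03384 + 0.01384 = 0.04768
R_eff = 1/U_eff = 20.97 ft²·°F·h/BTU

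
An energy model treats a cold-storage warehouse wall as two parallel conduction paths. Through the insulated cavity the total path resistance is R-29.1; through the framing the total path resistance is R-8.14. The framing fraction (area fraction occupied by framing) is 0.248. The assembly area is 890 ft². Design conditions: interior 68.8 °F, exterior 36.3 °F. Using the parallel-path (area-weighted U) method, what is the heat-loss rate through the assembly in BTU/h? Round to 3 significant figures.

U_eff = 0.752/29.1 + 0.248/8.14 = 0.02584 + 0.03047 = 0.05631
R_eff = 1/U_eff = 17.76 ft²·°F·h/BTU
Q = 890 × (68.8 − 36.3) / 17.76 = 1629 BTU/h

1630 BTU/h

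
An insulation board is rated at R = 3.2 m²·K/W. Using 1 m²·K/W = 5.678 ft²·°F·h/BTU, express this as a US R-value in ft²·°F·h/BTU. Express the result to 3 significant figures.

18.2 ft²·°F·h/BTU

R_US = 3.2 × 5.678 = 18.17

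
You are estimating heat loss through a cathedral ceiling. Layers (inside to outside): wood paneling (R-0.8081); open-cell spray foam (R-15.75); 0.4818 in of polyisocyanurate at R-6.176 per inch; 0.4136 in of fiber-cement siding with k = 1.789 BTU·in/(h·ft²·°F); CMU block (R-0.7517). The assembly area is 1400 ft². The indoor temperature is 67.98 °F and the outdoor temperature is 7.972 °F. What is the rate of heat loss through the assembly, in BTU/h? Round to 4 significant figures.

4095 BTU/h

0.4818 × 6.176 = 2.9756
0.4136/1.789 = 0.23119
R_total = 0.8081 + 15.75 + 2.9756 + 0.23119 + 0.7517 = 20.517 ft²·°F·h/BTU
Q = A·ΔT/R = 1400 × (67.98 − 7.972) / 20.517 = 4094.8 BTU/h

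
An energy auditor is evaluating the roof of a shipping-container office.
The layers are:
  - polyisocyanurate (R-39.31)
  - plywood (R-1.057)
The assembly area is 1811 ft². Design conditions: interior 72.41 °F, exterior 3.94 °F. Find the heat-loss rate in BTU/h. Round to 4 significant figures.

R_total = 39.31 + 1.057 = 40.367 ft²·°F·h/BTU
Q = A·ΔT/R = 1811 × (72.41 − 3.94) / 40.367 = 3071.8 BTU/h

3072 BTU/h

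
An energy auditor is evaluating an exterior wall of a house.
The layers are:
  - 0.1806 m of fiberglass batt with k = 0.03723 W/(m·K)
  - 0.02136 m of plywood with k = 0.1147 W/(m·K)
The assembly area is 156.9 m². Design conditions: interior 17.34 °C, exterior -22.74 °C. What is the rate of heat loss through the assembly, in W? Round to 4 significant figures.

1248 W

0.1806/0.03723 = 4.8509
0.02136/0.1147 = 0.18622
R_total = 4.8509 + 0.18622 = 5.0372 m²·K/W
Q = A·ΔT/R = 156.9 × (17.34 − (-22.74)) / 5.0372 = 1248.4 W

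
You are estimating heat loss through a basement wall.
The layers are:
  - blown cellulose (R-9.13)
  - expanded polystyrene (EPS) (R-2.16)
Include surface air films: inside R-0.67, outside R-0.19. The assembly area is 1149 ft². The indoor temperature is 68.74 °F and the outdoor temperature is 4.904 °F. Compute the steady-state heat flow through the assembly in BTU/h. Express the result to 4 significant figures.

R_total = 0.67 + 9.13 + 2.16 + 0.19 = 12.15 ft²·°F·h/BTU
Q = A·ΔT/R = 1149 × (68.74 − 4.904) / 12.15 = 6036.8 BTU/h

6037 BTU/h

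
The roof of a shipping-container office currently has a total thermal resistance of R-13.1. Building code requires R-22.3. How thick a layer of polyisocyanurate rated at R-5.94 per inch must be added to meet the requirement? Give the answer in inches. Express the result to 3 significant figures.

ΔR = 22.3 − 13.1 = 9.2 ft²·°F·h/BTU
L = ΔR / (R/in) = 9.2/5.94 = 1.549 in

1.55 in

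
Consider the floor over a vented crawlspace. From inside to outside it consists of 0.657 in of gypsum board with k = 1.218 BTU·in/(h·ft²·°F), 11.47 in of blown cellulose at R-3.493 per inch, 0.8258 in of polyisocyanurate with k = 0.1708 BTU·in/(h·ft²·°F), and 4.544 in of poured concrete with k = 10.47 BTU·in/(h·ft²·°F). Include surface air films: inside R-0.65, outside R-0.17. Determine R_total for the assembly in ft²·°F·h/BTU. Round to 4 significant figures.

46.69 ft²·°F·h/BTU

0.657/1.218 = 0.53941
11.47 × 3.493 = 40.065
0.8258/0.1708 = 4.8349
4.544/10.47 = 0.434
R_total = 0.65 + 0.53941 + 40.065 + 4.8349 + 0.434 + 0.17 = 46.693 ft²·°F·h/BTU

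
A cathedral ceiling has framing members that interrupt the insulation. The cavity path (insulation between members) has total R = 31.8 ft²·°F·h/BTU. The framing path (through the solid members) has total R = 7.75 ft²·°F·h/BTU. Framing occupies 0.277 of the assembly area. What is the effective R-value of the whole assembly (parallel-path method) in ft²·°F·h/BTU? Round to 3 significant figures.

U_eff = 0.723/31.8 + 0.277/7.75 = 0.02274 + 0.03574 = 0.05848
R_eff = 1/U_eff = 17.1 ft²·°F·h/BTU

17.1 ft²·°F·h/BTU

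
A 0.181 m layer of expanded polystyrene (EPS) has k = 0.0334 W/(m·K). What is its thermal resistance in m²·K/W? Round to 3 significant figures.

5.42 m²·K/W

R = L/k = 0.181/0.0334 = 5.419 m²·K/W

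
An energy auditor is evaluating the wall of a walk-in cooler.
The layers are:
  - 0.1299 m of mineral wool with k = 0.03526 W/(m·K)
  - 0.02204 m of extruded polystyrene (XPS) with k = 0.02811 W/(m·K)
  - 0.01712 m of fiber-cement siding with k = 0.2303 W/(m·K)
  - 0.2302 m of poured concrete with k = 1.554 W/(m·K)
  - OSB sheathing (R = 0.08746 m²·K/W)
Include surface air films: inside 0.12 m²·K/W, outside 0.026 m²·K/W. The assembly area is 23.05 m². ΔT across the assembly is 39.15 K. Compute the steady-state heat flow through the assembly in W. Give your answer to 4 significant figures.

0.1299/0.03526 = 3.6841
0.02204/0.02811 = 0.78406
0.01712/0.2303 = 0.074338
0.2302/1.554 = 0.14813
R_total = 0.12 + 3.6841 + 0.78406 + 0.074338 + 0.14813 + 0.08746 + 0.026 = 4.9241 m²·K/W
Q = A·ΔT/R = 23.05 × 39.15 / 4.9241 = 183.27 W

183.3 W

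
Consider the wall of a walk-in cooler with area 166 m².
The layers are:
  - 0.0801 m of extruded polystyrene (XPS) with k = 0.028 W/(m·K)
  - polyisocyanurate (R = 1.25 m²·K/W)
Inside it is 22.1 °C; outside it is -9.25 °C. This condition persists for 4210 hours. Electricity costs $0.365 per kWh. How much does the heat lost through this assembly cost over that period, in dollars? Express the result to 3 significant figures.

0.0801/0.028 = 2.861
R_total = 2.861 + 1.25 = 4.111 m²·K/W
Q = 166 × (22.1 − (-9.25)) / 4.111 = 1266 W
E = 1266 W × 4210 h / 1000 = 5330 kWh
Cost = 5330 × 0.365 = $1945

1950 dollars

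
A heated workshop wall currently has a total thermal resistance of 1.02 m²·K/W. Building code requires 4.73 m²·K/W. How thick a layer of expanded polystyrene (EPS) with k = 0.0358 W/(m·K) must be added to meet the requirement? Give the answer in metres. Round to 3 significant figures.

0.133 m

ΔR = 4.73 − 1.02 = 3.71 m²·K/W
L = ΔR × k = 3.71 × 0.0358 = 0.1328 m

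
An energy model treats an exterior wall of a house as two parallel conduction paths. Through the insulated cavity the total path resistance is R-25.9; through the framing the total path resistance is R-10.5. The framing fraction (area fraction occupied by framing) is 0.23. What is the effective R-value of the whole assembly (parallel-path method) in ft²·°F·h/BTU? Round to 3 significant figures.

19.4 ft²·°F·h/BTU

U_eff = 0.77/25.9 + 0.23/10.5 = 0.02973 + 0.0219 = 0.05163
R_eff = 1/U_eff = 19.37 ft²·°F·h/BTU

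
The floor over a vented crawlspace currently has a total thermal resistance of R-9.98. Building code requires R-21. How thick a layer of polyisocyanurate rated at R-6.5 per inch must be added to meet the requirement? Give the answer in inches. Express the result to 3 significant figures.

1.70 in

ΔR = 21 − 9.98 = 11.02 ft²·°F·h/BTU
L = ΔR / (R/in) = 11.02/6.5 = 1.695 in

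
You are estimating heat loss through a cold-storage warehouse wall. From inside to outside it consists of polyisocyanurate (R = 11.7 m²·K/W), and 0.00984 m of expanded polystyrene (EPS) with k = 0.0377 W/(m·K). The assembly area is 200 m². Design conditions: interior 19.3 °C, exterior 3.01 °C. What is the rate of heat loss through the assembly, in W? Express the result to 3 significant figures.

272 W

0.00984/0.0377 = 0.261
R_total = 11.7 + 0.261 = 11.96 m²·K/W
Q = A·ΔT/R = 200 × (19.3 − 3.01) / 11.96 = 272.4 W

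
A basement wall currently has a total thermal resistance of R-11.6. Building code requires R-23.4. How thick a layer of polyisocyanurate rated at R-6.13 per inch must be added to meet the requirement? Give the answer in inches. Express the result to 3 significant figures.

1.92 in

ΔR = 23.4 − 11.6 = 11.8 ft²·°F·h/BTU
L = ΔR / (R/in) = 11.8/6.13 = 1.925 in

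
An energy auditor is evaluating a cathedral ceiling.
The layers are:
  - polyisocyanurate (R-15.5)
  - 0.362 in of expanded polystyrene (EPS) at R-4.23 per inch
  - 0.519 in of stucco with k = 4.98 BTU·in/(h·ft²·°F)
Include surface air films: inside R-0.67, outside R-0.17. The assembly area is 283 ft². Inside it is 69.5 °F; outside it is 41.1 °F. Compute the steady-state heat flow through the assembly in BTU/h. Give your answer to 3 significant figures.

447 BTU/h

0.362 × 4.23 = 1.531
0.519/4.98 = 0.1042
R_total = 0.67 + 15.5 + 1.531 + 0.1042 + 0.17 = 17.98 ft²·°F·h/BTU
Q = A·ΔT/R = 283 × (69.5 − 41.1) / 17.98 = 447.1 BTU/h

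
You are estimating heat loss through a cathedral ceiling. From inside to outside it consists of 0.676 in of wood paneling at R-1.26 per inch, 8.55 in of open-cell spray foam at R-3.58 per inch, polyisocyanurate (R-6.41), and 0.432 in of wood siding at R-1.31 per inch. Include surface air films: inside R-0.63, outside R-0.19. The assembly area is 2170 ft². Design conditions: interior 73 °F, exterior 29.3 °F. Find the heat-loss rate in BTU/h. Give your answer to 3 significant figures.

0.676 × 1.26 = 0.8518
8.55 × 3.58 = 30.61
0.432 × 1.31 = 0.5659
R_total = 0.63 + 0.8518 + 30.61 + 6.41 + 0.5659 + 0.19 = 39.26 ft²·°F·h/BTU
Q = A·ΔT/R = 2170 × (73 − 29.3) / 39.26 = 2416 BTU/h

2420 BTU/h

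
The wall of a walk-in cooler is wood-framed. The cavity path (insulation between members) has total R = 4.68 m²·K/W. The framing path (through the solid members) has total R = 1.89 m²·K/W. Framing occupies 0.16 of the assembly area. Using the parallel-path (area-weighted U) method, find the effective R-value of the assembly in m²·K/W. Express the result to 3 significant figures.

U_eff = 0.84/4.68 + 0.16/1.89 = 0.1795 + 0.08466 = 0.2641
R_eff = 1/U_eff = 3.786 m²·K/W

3.79 m²·K/W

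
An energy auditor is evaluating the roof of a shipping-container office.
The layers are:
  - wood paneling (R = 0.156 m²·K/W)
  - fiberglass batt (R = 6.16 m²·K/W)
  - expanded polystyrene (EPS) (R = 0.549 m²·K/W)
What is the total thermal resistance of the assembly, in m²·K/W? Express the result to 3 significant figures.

6.87 m²·K/W

R_total = 0.156 + 6.16 + 0.549 = 6.865 m²·K/W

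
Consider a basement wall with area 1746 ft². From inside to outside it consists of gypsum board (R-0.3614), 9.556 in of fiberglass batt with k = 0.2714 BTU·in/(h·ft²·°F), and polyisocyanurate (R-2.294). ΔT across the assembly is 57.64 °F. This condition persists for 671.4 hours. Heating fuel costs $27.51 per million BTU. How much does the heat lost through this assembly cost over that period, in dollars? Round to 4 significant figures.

49.09 dollars

9.556/0.2714 = 35.21
R_total = 0.3614 + 35.21 + 2.294 = 37.865 ft²·°F·h/BTU
Q = 1746 × 57.64 / 37.865 = 2657.8 BTU/h
E = 2657.8 × 671.4 = 1784500 BTU
Cost = 1784500/10⁶ × 27.51 = $49.09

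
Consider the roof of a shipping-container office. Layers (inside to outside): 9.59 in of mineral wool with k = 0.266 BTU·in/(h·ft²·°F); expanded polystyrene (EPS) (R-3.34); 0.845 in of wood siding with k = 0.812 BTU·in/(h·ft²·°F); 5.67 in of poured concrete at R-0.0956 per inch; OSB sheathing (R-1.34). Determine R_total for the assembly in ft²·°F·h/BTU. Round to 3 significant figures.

42.3 ft²·°F·h/BTU

9.59/0.266 = 36.05
0.845/0.812 = 1.041
5.67 × 0.0956 = 0.5421
R_total = 36.05 + 3.34 + 1.041 + 0.5421 + 1.34 = 42.32 ft²·°F·h/BTU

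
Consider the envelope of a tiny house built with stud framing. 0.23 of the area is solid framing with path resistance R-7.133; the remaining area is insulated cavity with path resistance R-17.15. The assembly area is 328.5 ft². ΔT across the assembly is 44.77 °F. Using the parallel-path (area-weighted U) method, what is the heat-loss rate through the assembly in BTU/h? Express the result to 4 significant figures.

U_eff = 0.77/17.15 + 0.23/7.133 = 0.044898 + 0.032244 = 0.077142
R_eff = 1/U_eff = 12.963 ft²·°F·h/BTU
Q = 328.5 × 44.77 / 12.963 = 1134.5 BTU/h

1135 BTU/h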